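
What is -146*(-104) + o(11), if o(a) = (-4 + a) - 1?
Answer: 15190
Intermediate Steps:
o(a) = -5 + a
-146*(-104) + o(11) = -146*(-104) + (-5 + 11) = 15184 + 6 = 15190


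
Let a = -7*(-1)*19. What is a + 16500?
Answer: 16633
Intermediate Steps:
a = 133 (a = 7*19 = 133)
a + 16500 = 133 + 16500 = 16633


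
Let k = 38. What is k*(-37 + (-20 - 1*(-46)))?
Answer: -418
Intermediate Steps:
k*(-37 + (-20 - 1*(-46))) = 38*(-37 + (-20 - 1*(-46))) = 38*(-37 + (-20 + 46)) = 38*(-37 + 26) = 38*(-11) = -418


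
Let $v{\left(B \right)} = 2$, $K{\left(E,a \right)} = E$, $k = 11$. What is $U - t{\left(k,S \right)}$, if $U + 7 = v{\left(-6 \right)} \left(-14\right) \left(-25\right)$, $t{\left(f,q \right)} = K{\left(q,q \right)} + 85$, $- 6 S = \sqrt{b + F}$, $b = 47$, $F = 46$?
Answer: $608 + \frac{\sqrt{93}}{6} \approx 609.61$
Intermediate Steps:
$S = - \frac{\sqrt{93}}{6}$ ($S = - \frac{\sqrt{47 + 46}}{6} = - \frac{\sqrt{93}}{6} \approx -1.6073$)
$t{\left(f,q \right)} = 85 + q$ ($t{\left(f,q \right)} = q + 85 = 85 + q$)
$U = 693$ ($U = -7 + 2 \left(-14\right) \left(-25\right) = -7 - -700 = -7 + 700 = 693$)
$U - t{\left(k,S \right)} = 693 - \left(85 - \frac{\sqrt{93}}{6}\right) = 608 + \frac{\sqrt{93}}{6}$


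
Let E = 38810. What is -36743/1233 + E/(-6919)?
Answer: -302077547/8531127 ≈ -35.409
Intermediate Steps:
-36743/1233 + E/(-6919) = -36743/1233 + 38810/(-6919) = -36743*1/1233 + 38810*(-1/6919) = -36743/1233 - 38810/6919 = -302077547/8531127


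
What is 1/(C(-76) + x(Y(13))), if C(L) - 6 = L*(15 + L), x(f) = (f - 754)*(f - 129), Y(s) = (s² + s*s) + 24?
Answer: -1/86694 ≈ -1.1535e-5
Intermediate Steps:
Y(s) = 24 + 2*s² (Y(s) = (s² + s²) + 24 = 2*s² + 24 = 24 + 2*s²)
x(f) = (-754 + f)*(-129 + f)
C(L) = 6 + L*(15 + L)
1/(C(-76) + x(Y(13))) = 1/((6 + (-76)² + 15*(-76)) + (97266 + (24 + 2*13²)² - 883*(24 + 2*13²))) = 1/((6 + 5776 - 1140) + (97266 + (24 + 2*169)² - 883*(24 + 2*169))) = 1/(4642 + (97266 + (24 + 338)² - 883*(24 + 338))) = 1/(4642 + (97266 + 362² - 883*362)) = 1/(4642 + (97266 + 131044 - 319646)) = 1/(4642 - 91336) = 1/(-86694) = -1/86694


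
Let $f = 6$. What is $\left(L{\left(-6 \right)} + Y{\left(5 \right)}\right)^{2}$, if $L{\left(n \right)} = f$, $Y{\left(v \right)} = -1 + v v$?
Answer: $900$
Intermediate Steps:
$Y{\left(v \right)} = -1 + v^{2}$
$L{\left(n \right)} = 6$
$\left(L{\left(-6 \right)} + Y{\left(5 \right)}\right)^{2} = \left(6 - \left(1 - 5^{2}\right)\right)^{2} = \left(6 + \left(-1 + 25\right)\right)^{2} = \left(6 + 24\right)^{2} = 30^{2} = 900$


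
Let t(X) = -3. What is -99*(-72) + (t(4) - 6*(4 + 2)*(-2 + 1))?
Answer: 7161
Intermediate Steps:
-99*(-72) + (t(4) - 6*(4 + 2)*(-2 + 1)) = -99*(-72) + (-3 - 6*(4 + 2)*(-2 + 1)) = 7128 + (-3 - 36*(-1)) = 7128 + (-3 - 6*(-6)) = 7128 + (-3 + 36) = 7128 + 33 = 7161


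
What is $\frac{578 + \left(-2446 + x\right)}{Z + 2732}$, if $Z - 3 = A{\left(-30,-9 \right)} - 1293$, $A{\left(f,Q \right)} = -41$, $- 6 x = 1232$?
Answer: $- \frac{6220}{4203} \approx -1.4799$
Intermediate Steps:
$x = - \frac{616}{3}$ ($x = \left(- \frac{1}{6}\right) 1232 = - \frac{616}{3} \approx -205.33$)
$Z = -1331$ ($Z = 3 - 1334 = -1331$)
$\frac{578 + \left(-2446 + x\right)}{Z + 2732} = \frac{578 - \frac{7954}{3}}{-1331 + 2732} = \frac{578 - \frac{7954}{3}}{1401} = \left(- \frac{6220}{3}\right) \frac{1}{1401} = - \frac{6220}{4203}$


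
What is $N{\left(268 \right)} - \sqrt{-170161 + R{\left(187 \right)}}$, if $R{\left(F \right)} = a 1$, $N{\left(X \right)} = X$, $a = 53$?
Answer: $268 - 86 i \sqrt{23} \approx 268.0 - 412.44 i$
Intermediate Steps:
$R{\left(F \right)} = 53$ ($R{\left(F \right)} = 53 \cdot 1 = 53$)
$N{\left(268 \right)} - \sqrt{-170161 + R{\left(187 \right)}} = 268 - \sqrt{-170161 + 53} = 268 - \sqrt{-170108} = 268 - 86 i \sqrt{23}$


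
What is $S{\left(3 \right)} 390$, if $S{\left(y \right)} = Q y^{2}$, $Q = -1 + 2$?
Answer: $3510$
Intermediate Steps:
$Q = 1$
$S{\left(y \right)} = y^{2}$ ($S{\left(y \right)} = 1 y^{2} = y^{2}$)
$S{\left(3 \right)} 390 = 3^{2} \cdot 390 = 9 \cdot 390 = 3510$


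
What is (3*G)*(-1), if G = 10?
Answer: -30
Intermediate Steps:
(3*G)*(-1) = (3*10)*(-1) = 30*(-1) = -30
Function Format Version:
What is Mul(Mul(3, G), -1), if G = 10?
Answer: -30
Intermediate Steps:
Mul(Mul(3, G), -1) = Mul(Mul(3, 10), -1) = Mul(30, -1) = -30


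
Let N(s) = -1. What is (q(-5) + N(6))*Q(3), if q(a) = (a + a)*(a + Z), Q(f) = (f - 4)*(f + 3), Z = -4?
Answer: -534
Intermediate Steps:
Q(f) = (-4 + f)*(3 + f)
q(a) = 2*a*(-4 + a) (q(a) = (a + a)*(a - 4) = (2*a)*(-4 + a) = 2*a*(-4 + a))
(q(-5) + N(6))*Q(3) = (2*(-5)*(-4 - 5) - 1)*(-12 + 3² - 1*3) = (2*(-5)*(-9) - 1)*(-12 + 9 - 3) = (90 - 1)*(-6) = 89*(-6) = -534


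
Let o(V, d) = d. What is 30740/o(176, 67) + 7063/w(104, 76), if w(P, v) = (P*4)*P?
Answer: 1330408581/2898688 ≈ 458.97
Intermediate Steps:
w(P, v) = 4*P² (w(P, v) = (4*P)*P = 4*P²)
30740/o(176, 67) + 7063/w(104, 76) = 30740/67 + 7063/((4*104²)) = 30740*(1/67) + 7063/((4*10816)) = 30740/67 + 7063/43264 = 1330408581/2898688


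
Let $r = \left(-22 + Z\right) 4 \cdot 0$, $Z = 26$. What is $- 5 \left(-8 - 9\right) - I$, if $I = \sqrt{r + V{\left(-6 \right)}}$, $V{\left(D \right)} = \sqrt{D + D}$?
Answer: $85 - \sqrt[4]{3} \left(1 + i\right) \approx 83.684 - 1.3161 i$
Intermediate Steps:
$V{\left(D \right)} = \sqrt{2} \sqrt{D}$ ($V{\left(D \right)} = \sqrt{2 D} = \sqrt{2} \sqrt{D}$)
$r = 0$ ($r = \left(-22 + 26\right) 4 \cdot 0 = 4 \cdot 0 = 0$)
$I = \sqrt{2} \sqrt[4]{3} \sqrt{i}$ ($I = \sqrt{0 + \sqrt{2} \sqrt{-6}} = \sqrt{0 + \sqrt{2} i \sqrt{6}} = \sqrt{0 + 2 i \sqrt{3}} = \sqrt{2 i \sqrt{3}} = \sqrt{2} \sqrt[4]{3} \sqrt{i} \approx 1.3161 + 1.3161 i$)
$- 5 \left(-8 - 9\right) - I = - 5 \left(-8 - 9\right) - \sqrt[4]{3} \left(1 + i\right) = \left(-5\right) \left(-17\right) - \sqrt[4]{3} \left(1 + i\right) = 85 - \sqrt[4]{3} \left(1 + i\right)$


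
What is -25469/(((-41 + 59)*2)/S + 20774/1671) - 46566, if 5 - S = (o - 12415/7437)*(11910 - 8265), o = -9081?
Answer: -82884815571949942209/1704934876103374 ≈ -48615.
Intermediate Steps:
S = 82070603975/2479 (S = 5 - (-9081 - 12415/7437)*(11910 - 8265) = 5 - (-9081 - 12415*1/7437)*3645 = 5 - (-9081 - 12415/7437)*3645 = 5 - (-67547812)*3645/7437 = 5 - 1*(-82070591580/2479) = 5 + 82070591580/2479 = 82070603975/2479 ≈ 3.3106e+7)
-25469/(((-41 + 59)*2)/S + 20774/1671) - 46566 = -25469/(((-41 + 59)*2)/(82070603975/2479) + 20774/1671) - 46566 = -25469/((18*2)*(2479/82070603975) + 20774*(1/1671)) - 46566 = -25469/(36*(2479/82070603975) + 20774/1671) - 46566 = -25469/(89244/82070603975 + 20774/1671) - 46566 = -25469/1704934876103374/137139979242225 - 46566 = -25469*137139979242225/1704934876103374 - 46566 = -3492818131320228525/1704934876103374 - 46566 = -82884815571949942209/1704934876103374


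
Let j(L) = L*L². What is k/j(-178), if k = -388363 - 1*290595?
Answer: 339479/2819876 ≈ 0.12039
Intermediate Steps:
k = -678958 (k = -388363 - 290595 = -678958)
j(L) = L³
k/j(-178) = -678958/((-178)³) = -678958/(-5639752) = -678958*(-1/5639752) = 339479/2819876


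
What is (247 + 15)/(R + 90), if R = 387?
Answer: 262/477 ≈ 0.54927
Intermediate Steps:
(247 + 15)/(R + 90) = (247 + 15)/(387 + 90) = 262/477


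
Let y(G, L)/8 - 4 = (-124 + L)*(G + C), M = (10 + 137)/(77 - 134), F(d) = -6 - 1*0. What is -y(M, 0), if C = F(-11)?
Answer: -162304/19 ≈ -8542.3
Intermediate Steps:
F(d) = -6 (F(d) = -6 + 0 = -6)
C = -6
M = -49/19 (M = 147/(-57) = 147*(-1/57) = -49/19 ≈ -2.5789)
y(G, L) = 32 + 8*(-124 + L)*(-6 + G) (y(G, L) = 32 + 8*((-124 + L)*(G - 6)) = 32 + 8*((-124 + L)*(-6 + G)) = 32 + 8*(-124 + L)*(-6 + G))
-y(M, 0) = -(5984 - 992*(-49/19) - 48*0 + 8*(-49/19)*0) = -(5984 + 48608/19 + 0 + 0) = -1*162304/19 = -162304/19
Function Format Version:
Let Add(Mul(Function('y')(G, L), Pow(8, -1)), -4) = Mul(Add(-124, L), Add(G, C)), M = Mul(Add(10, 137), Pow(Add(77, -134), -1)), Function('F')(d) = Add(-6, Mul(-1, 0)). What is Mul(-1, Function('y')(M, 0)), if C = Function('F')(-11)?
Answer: Rational(-162304, 19) ≈ -8542.3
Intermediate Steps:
Function('F')(d) = -6 (Function('F')(d) = Add(-6, 0) = -6)
C = -6
M = Rational(-49, 19) (M = Mul(147, Pow(-57, -1)) = Mul(147, Rational(-1, 57)) = Rational(-49, 19) ≈ -2.5789)
Function('y')(G, L) = Add(32, Mul(8, Add(-124, L), Add(-6, G))) (Function('y')(G, L) = Add(32, Mul(8, Mul(Add(-124, L), Add(G, -6)))) = Add(32, Mul(8, Mul(Add(-124, L), Add(-6, G)))) = Add(32, Mul(8, Add(-124, L), Add(-6, G))))
Mul(-1, Function('y')(M, 0)) = Mul(-1, Add(5984, Mul(-992, Rational(-49, 19)), Mul(-48, 0), Mul(8, Rational(-49, 19), 0))) = Mul(-1, Add(5984, Rational(48608, 19), 0, 0)) = Mul(-1, Rational(162304, 19)) = Rational(-162304, 19)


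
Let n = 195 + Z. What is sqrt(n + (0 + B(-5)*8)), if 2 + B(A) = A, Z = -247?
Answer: 6*I*sqrt(3) ≈ 10.392*I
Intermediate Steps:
B(A) = -2 + A
n = -52 (n = 195 - 247 = -52)
sqrt(n + (0 + B(-5)*8)) = sqrt(-52 + (0 + (-2 - 5)*8)) = sqrt(-52 + (0 - 7*8)) = sqrt(-52 + (0 - 56)) = sqrt(-52 - 56) = sqrt(-108) = 6*I*sqrt(3)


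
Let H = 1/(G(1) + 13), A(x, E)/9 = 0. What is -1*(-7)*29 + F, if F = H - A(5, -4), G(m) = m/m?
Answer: 2843/14 ≈ 203.07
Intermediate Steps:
G(m) = 1
A(x, E) = 0 (A(x, E) = 9*0 = 0)
H = 1/14 (H = 1/(1 + 13) = 1/14 ≈ 0.071429)
F = 1/14 (F = 1/14 - 1*0 = 1/14 + 0 = 1/14 ≈ 0.071429)
-1*(-7)*29 + F = -1*(-7)*29 + 1/14 = 7*29 + 1/14 = 203 + 1/14 = 2843/14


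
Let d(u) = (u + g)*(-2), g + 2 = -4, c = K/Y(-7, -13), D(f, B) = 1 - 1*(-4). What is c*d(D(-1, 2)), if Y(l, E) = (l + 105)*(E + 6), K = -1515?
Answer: 1515/343 ≈ 4.4169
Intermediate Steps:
Y(l, E) = (6 + E)*(105 + l) (Y(l, E) = (105 + l)*(6 + E) = (6 + E)*(105 + l))
D(f, B) = 5 (D(f, B) = 1 + 4 = 5)
c = 1515/686 (c = -1515/(630 + 6*(-7) + 105*(-13) - 13*(-7)) = -1515/(630 - 42 - 1365 + 91) = -1515/(-686) = -1515*(-1/686) = 1515/686 ≈ 2.2085)
g = -6 (g = -2 - 4 = -6)
d(u) = 12 - 2*u (d(u) = (u - 6)*(-2) = (-6 + u)*(-2) = 12 - 2*u)
c*d(D(-1, 2)) = 1515*(12 - 2*5)/686 = 1515*(12 - 10)/686 = (1515/686)*2 = 1515/343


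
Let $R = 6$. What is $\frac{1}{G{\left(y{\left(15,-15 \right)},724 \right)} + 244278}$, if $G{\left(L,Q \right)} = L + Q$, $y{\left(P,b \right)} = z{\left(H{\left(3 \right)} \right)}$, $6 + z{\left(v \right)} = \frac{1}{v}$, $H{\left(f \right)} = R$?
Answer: $\frac{6}{1469977} \approx 4.0817 \cdot 10^{-6}$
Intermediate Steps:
$H{\left(f \right)} = 6$
$z{\left(v \right)} = -6 + \frac{1}{v}$
$y{\left(P,b \right)} = - \frac{35}{6}$ ($y{\left(P,b \right)} = -6 + \frac{1}{6} = - \frac{35}{6}$)
$\frac{1}{G{\left(y{\left(15,-15 \right)},724 \right)} + 244278} = \frac{1}{\left(- \frac{35}{6} + 724\right) + 244278} = \frac{1}{\frac{4309}{6} + 244278} = \frac{1}{\frac{1469977}{6}} = \frac{6}{1469977}$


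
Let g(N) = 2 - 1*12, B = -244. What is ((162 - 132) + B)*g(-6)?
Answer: 2140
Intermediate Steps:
g(N) = -10 (g(N) = 2 - 12 = -10)
((162 - 132) + B)*g(-6) = ((162 - 132) - 244)*(-10) = (30 - 244)*(-10) = -214*(-10) = 2140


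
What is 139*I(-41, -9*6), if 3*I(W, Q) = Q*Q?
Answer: 135108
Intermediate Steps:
I(W, Q) = Q²/3 (I(W, Q) = (Q*Q)/3 = Q²/3)
139*I(-41, -9*6) = 139*((-9*6)²/3) = 139*((⅓)*(-54)²) = 139*((⅓)*2916) = 139*972 = 135108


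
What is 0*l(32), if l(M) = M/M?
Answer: 0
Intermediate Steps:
l(M) = 1
0*l(32) = 0*1 = 0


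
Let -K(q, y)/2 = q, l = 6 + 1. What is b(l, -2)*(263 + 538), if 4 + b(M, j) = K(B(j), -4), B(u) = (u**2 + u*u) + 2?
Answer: -19224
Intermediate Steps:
B(u) = 2 + 2*u**2 (B(u) = (u**2 + u**2) + 2 = 2*u**2 + 2 = 2 + 2*u**2)
l = 7
K(q, y) = -2*q
b(M, j) = -8 - 4*j**2 (b(M, j) = -4 - 2*(2 + 2*j**2) = -4 + (-4 - 4*j**2) = -8 - 4*j**2)
b(l, -2)*(263 + 538) = (-8 - 4*(-2)**2)*(263 + 538) = (-8 - 4*4)*801 = (-8 - 16)*801 = -24*801 = -19224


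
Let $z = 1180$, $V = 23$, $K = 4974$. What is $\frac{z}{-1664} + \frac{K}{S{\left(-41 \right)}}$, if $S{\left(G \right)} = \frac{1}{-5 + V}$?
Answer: $\frac{37245017}{416} \approx 89531.0$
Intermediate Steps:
$S{\left(G \right)} = \frac{1}{18}$ ($S{\left(G \right)} = \frac{1}{-5 + 23} = \frac{1}{18}$)
$\frac{z}{-1664} + \frac{K}{S{\left(-41 \right)}} = \frac{1180}{-1664} + 4974 \frac{1}{\frac{1}{18}} = 1180 \left(- \frac{1}{1664}\right) + 4974 \cdot 18 = - \frac{295}{416} + 89532 = \frac{37245017}{416}$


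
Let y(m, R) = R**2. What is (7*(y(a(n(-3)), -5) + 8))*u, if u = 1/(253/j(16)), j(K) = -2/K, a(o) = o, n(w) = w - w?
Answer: -21/184 ≈ -0.11413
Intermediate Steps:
n(w) = 0
u = -1/2024 (u = 1/(253/((-2/16))) = 1/(253/((-2*1/16))) = 1/(253/(-1/8)) = 1/(253*(-8)) = 1/(-2024) = -1/2024 ≈ -0.00049407)
(7*(y(a(n(-3)), -5) + 8))*u = (7*((-5)**2 + 8))*(-1/2024) = (7*(25 + 8))*(-1/2024) = (7*33)*(-1/2024) = 231*(-1/2024) = -21/184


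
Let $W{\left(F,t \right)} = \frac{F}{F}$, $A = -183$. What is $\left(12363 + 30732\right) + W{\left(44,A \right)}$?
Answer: $43096$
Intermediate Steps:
$W{\left(F,t \right)} = 1$
$\left(12363 + 30732\right) + W{\left(44,A \right)} = \left(12363 + 30732\right) + 1 = 43095 + 1 = 43096$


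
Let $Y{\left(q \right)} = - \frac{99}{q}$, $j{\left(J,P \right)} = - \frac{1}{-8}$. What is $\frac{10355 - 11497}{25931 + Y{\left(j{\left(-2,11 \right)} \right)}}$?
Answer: $- \frac{1142}{25139} \approx -0.045427$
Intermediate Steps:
$j{\left(J,P \right)} = \frac{1}{8}$ ($j{\left(J,P \right)} = \left(-1\right) \left(- \frac{1}{8}\right) = \frac{1}{8}$)
$\frac{10355 - 11497}{25931 + Y{\left(j{\left(-2,11 \right)} \right)}} = \frac{10355 - 11497}{25931 - 99 \frac{1}{\frac{1}{8}}} = - \frac{1142}{25931 - 792} = - \frac{1142}{25139}$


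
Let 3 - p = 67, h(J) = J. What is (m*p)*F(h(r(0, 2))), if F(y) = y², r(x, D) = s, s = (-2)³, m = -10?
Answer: 40960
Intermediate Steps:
s = -8
r(x, D) = -8
p = -64 (p = 3 - 1*67 = 3 - 67 = -64)
(m*p)*F(h(r(0, 2))) = -10*(-64)*(-8)² = 640*64 = 40960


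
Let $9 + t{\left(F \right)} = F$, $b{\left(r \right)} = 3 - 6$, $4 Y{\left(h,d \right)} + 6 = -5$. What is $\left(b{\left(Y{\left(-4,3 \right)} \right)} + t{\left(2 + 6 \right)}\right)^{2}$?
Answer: $16$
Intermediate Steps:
$Y{\left(h,d \right)} = - \frac{11}{4}$ ($Y{\left(h,d \right)} = - \frac{3}{2} + \frac{1}{4} \left(-5\right) = - \frac{3}{2} - \frac{5}{4} = - \frac{11}{4}$)
$b{\left(r \right)} = -3$ ($b{\left(r \right)} = 3 - 6 = -3$)
$t{\left(F \right)} = -9 + F$
$\left(b{\left(Y{\left(-4,3 \right)} \right)} + t{\left(2 + 6 \right)}\right)^{2} = \left(-3 + \left(-9 + \left(2 + 6\right)\right)\right)^{2} = \left(-3 + \left(-9 + 8\right)\right)^{2} = \left(-3 - 1\right)^{2} = \left(-4\right)^{2} = 16$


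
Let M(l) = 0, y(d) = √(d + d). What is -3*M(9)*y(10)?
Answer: 0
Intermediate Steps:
y(d) = √2*√d (y(d) = √(2*d) = √2*√d)
-3*M(9)*y(10) = -0*√2*√10 = -0*2*√5 = -3*0 = 0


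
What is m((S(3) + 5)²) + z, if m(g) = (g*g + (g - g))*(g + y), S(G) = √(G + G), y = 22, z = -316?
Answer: 119617 + 48470*√6 ≈ 2.3834e+5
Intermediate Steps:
S(G) = √2*√G (S(G) = √(2*G) = √2*√G)
m(g) = g²*(22 + g) (m(g) = (g*g + (g - g))*(g + 22) = (g² + 0)*(22 + g) = g²*(22 + g))
m((S(3) + 5)²) + z = ((√2*√3 + 5)²)²*(22 + (√2*√3 + 5)²) - 316 = ((√6 + 5)²)²*(22 + (√6 + 5)²) - 316 = ((5 + √6)²)²*(22 + (5 + √6)²) - 316 = (5 + √6)⁴*(22 + (5 + √6)²) - 316 = -316 + (5 + √6)⁴*(22 + (5 + √6)²)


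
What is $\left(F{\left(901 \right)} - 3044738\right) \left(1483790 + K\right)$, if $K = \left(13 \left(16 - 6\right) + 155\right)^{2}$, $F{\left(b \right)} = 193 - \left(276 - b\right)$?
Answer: $-4763780458800$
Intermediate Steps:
$F{\left(b \right)} = -83 + b$ ($F{\left(b \right)} = 193 + \left(-276 + b\right) = -83 + b$)
$K = 81225$ ($K = \left(13 \cdot 10 + 155\right)^{2} = \left(130 + 155\right)^{2} = 285^{2} = 81225$)
$\left(F{\left(901 \right)} - 3044738\right) \left(1483790 + K\right) = \left(\left(-83 + 901\right) - 3044738\right) \left(1483790 + 81225\right) = \left(818 - 3044738\right) 1565015 = \left(-3043920\right) 1565015 = -4763780458800$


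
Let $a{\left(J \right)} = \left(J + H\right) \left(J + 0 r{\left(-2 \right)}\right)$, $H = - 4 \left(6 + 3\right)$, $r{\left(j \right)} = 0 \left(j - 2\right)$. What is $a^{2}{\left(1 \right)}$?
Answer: $1225$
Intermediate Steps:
$r{\left(j \right)} = 0$ ($r{\left(j \right)} = 0 \left(-2 + j\right) = 0$)
$H = -36$ ($H = \left(-4\right) 9 = -36$)
$a{\left(J \right)} = J \left(-36 + J\right)$ ($a{\left(J \right)} = \left(J - 36\right) \left(J + 0 \cdot 0\right) = \left(-36 + J\right) \left(J + 0\right) = \left(-36 + J\right) J = J \left(-36 + J\right)$)
$a^{2}{\left(1 \right)} = \left(1 \left(-36 + 1\right)\right)^{2} = \left(1 \left(-35\right)\right)^{2} = \left(-35\right)^{2} = 1225$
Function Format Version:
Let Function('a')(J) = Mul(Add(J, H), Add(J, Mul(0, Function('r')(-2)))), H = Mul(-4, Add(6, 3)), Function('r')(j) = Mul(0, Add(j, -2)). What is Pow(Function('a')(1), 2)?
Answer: 1225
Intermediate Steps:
Function('r')(j) = 0 (Function('r')(j) = Mul(0, Add(-2, j)) = 0)
H = -36 (H = Mul(-4, 9) = -36)
Function('a')(J) = Mul(J, Add(-36, J)) (Function('a')(J) = Mul(Add(J, -36), Add(J, Mul(0, 0))) = Mul(Add(-36, J), Add(J, 0)) = Mul(Add(-36, J), J) = Mul(J, Add(-36, J)))
Pow(Function('a')(1), 2) = Pow(Mul(1, Add(-36, 1)), 2) = Pow(Mul(1, -35), 2) = Pow(-35, 2) = 1225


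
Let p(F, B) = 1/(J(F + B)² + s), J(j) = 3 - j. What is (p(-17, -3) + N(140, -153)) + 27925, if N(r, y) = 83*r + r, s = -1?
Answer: 20953681/528 ≈ 39685.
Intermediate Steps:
N(r, y) = 84*r
p(F, B) = 1/(-1 + (3 - B - F)²) (p(F, B) = 1/((3 - (F + B))² - 1) = 1/((3 - (B + F))² - 1) = 1/((3 + (-B - F))² - 1) = 1/((3 - B - F)² - 1) = 1/(-1 + (3 - B - F)²))
(p(-17, -3) + N(140, -153)) + 27925 = (1/(-1 + (-3 - 3 - 17)²) + 84*140) + 27925 = (1/(-1 + (-23)²) + 11760) + 27925 = (1/(-1 + 529) + 11760) + 27925 = (1/528 + 11760) + 27925 = 6209281/528 + 27925 = 20953681/528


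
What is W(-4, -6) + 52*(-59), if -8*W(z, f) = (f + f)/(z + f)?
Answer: -61363/20 ≈ -3068.1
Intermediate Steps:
W(z, f) = -f/(4*(f + z)) (W(z, f) = -(f + f)/(8*(z + f)) = -2*f/(8*(f + z)) = -f/(4*(f + z)))
W(-4, -6) + 52*(-59) = -1*(-6)/(4*(-6) + 4*(-4)) + 52*(-59) = -1*(-6)/(-24 - 16) - 3068 = -1*(-6)/(-40) - 3068 = -1*(-6)*(-1/40) - 3068 = -3/20 - 3068 = -61363/20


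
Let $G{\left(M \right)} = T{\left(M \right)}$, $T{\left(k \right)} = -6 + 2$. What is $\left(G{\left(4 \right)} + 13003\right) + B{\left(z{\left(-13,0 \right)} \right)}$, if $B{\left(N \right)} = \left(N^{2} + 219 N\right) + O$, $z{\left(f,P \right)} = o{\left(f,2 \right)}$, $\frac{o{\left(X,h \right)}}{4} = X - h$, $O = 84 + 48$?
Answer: $3591$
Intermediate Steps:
$T{\left(k \right)} = -4$
$O = 132$
$o{\left(X,h \right)} = - 4 h + 4 X$ ($o{\left(X,h \right)} = 4 \left(X - h\right) = - 4 h + 4 X$)
$z{\left(f,P \right)} = -8 + 4 f$ ($z{\left(f,P \right)} = \left(-4\right) 2 + 4 f = -8 + 4 f$)
$G{\left(M \right)} = -4$
$B{\left(N \right)} = 132 + N^{2} + 219 N$ ($B{\left(N \right)} = \left(N^{2} + 219 N\right) + 132 = 132 + N^{2} + 219 N$)
$\left(G{\left(4 \right)} + 13003\right) + B{\left(z{\left(-13,0 \right)} \right)} = \left(-4 + 13003\right) + \left(132 + \left(-8 + 4 \left(-13\right)\right)^{2} + 219 \left(-8 + 4 \left(-13\right)\right)\right) = 12999 + \left(132 + \left(-8 - 52\right)^{2} + 219 \left(-8 - 52\right)\right) = 12999 + \left(132 + \left(-60\right)^{2} + 219 \left(-60\right)\right) = 12999 + \left(132 + 3600 - 13140\right) = 12999 - 9408 = 3591$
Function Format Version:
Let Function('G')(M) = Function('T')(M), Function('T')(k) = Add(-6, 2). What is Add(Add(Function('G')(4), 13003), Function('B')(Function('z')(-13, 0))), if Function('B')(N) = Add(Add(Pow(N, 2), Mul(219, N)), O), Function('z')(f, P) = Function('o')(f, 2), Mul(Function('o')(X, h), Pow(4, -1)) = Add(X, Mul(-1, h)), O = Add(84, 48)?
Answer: 3591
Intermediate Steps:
Function('T')(k) = -4
O = 132
Function('o')(X, h) = Add(Mul(-4, h), Mul(4, X)) (Function('o')(X, h) = Mul(4, Add(X, Mul(-1, h))) = Add(Mul(-4, h), Mul(4, X)))
Function('z')(f, P) = Add(-8, Mul(4, f)) (Function('z')(f, P) = Add(Mul(-4, 2), Mul(4, f)) = Add(-8, Mul(4, f)))
Function('G')(M) = -4
Function('B')(N) = Add(132, Pow(N, 2), Mul(219, N)) (Function('B')(N) = Add(Add(Pow(N, 2), Mul(219, N)), 132) = Add(132, Pow(N, 2), Mul(219, N)))
Add(Add(Function('G')(4), 13003), Function('B')(Function('z')(-13, 0))) = Add(Add(-4, 13003), Add(132, Pow(Add(-8, Mul(4, -13)), 2), Mul(219, Add(-8, Mul(4, -13))))) = Add(12999, Add(132, Pow(Add(-8, -52), 2), Mul(219, Add(-8, -52)))) = Add(12999, Add(132, Pow(-60, 2), Mul(219, -60))) = Add(12999, Add(132, 3600, -13140)) = Add(12999, -9408) = 3591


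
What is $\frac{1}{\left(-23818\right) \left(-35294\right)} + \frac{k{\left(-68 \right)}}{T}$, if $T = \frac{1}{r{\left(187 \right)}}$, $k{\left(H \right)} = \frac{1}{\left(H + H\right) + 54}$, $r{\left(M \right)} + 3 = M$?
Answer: $- \frac{77338189223}{34465932172} \approx -2.2439$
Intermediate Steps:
$r{\left(M \right)} = -3 + M$
$k{\left(H \right)} = \frac{1}{54 + 2 H}$ ($k{\left(H \right)} = \frac{1}{2 H + 54} = \frac{1}{54 + 2 H}$)
$T = \frac{1}{184}$ ($T = \frac{1}{-3 + 187} = \frac{1}{184} \approx 0.0054348$)
$\frac{1}{\left(-23818\right) \left(-35294\right)} + \frac{k{\left(-68 \right)}}{T} = \frac{1}{\left(-23818\right) \left(-35294\right)} + \frac{1}{2 \left(27 - 68\right)} \frac{1}{\frac{1}{184}} = \left(- \frac{1}{23818}\right) \left(- \frac{1}{35294}\right) + \frac{1}{2 \left(-41\right)} 184 = \frac{1}{840632492} + \frac{1}{2} \left(- \frac{1}{41}\right) 184 = \frac{1}{840632492} - \frac{92}{41} = - \frac{77338189223}{34465932172}$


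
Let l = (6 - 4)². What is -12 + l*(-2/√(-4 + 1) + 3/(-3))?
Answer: -16 + 8*I*√3/3 ≈ -16.0 + 4.6188*I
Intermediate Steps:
l = 4 (l = 2² = 4)
-12 + l*(-2/√(-4 + 1) + 3/(-3)) = -12 + 4*(-2/√(-4 + 1) + 3/(-3)) = -12 + 4*(-2*(-I*√3/3) + 3*(-⅓)) = -12 + 4*(-2*(-I*√3/3) - 1) = -12 + 4*(-(-2)*I*√3/3 - 1) = -12 + 4*(2*I*√3/3 - 1) = -12 + 4*(-1 + 2*I*√3/3) = -12 + (-4 + 8*I*√3/3) = -16 + 8*I*√3/3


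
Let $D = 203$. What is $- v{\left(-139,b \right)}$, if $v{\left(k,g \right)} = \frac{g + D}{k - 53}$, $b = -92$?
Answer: $\frac{37}{64} \approx 0.57813$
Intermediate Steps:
$v{\left(k,g \right)} = \frac{203 + g}{-53 + k}$ ($v{\left(k,g \right)} = \frac{g + 203}{k - 53} = \frac{203 + g}{-53 + k}$)
$- v{\left(-139,b \right)} = - \frac{203 - 92}{-53 - 139} = - \frac{111}{-192} = - \frac{\left(-1\right) 111}{192} = \left(-1\right) \left(- \frac{37}{64}\right) = \frac{37}{64}$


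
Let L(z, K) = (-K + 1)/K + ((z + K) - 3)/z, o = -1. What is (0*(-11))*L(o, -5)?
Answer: 0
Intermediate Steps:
L(z, K) = (1 - K)/K + (-3 + K + z)/z (L(z, K) = (1 - K)/K + ((K + z) - 3)/z = (1 - K)/K + (-3 + K + z)/z)
(0*(-11))*L(o, -5) = (0*(-11))*((-1 - 5*(-3 - 5))/(-5*(-1))) = 0*(-⅕*(-1)*(-1 - 5*(-8))) = 0*(-⅕*(-1)*(-1 + 40)) = 0*(-⅕*(-1)*39) = 0*(39/5) = 0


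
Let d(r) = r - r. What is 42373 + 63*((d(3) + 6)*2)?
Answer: 43129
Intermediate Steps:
d(r) = 0
42373 + 63*((d(3) + 6)*2) = 42373 + 63*((0 + 6)*2) = 42373 + 63*(6*2) = 42373 + 63*12 = 42373 + 756 = 43129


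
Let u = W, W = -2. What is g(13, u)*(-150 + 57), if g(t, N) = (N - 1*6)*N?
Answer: -1488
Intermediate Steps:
u = -2
g(t, N) = N*(-6 + N) (g(t, N) = (N - 6)*N = (-6 + N)*N = N*(-6 + N))
g(13, u)*(-150 + 57) = (-2*(-6 - 2))*(-150 + 57) = -2*(-8)*(-93) = 16*(-93) = -1488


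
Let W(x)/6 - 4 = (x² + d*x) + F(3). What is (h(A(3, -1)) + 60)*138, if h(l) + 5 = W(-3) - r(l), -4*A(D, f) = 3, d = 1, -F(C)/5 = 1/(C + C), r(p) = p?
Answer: 30567/2 ≈ 15284.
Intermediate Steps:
F(C) = -5/(2*C) (F(C) = -5/(C + C) = -5*1/(2*C) = -5/(2*C))
A(D, f) = -¾ (A(D, f) = -¼*3 = -¾)
W(x) = 19 + 6*x + 6*x² (W(x) = 24 + 6*((x² + 1*x) - 5/2/3) = 24 + 6*((x² + x) - 5/2*⅓) = 24 + 6*((x + x²) - ⅚) = 24 + 6*(-⅚ + x + x²) = 24 + (-5 + 6*x + 6*x²) = 19 + 6*x + 6*x²)
h(l) = 50 - l (h(l) = -5 + ((19 + 6*(-3) + 6*(-3)²) - l) = -5 + ((19 - 18 + 6*9) - l) = -5 + ((19 - 18 + 54) - l) = -5 + (55 - l) = 50 - l)
(h(A(3, -1)) + 60)*138 = ((50 - 1*(-¾)) + 60)*138 = ((50 + ¾) + 60)*138 = (203/4 + 60)*138 = (443/4)*138 = 30567/2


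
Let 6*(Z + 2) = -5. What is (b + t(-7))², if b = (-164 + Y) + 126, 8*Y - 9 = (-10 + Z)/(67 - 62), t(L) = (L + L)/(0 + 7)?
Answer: 88491649/57600 ≈ 1536.3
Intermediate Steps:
Z = -17/6 (Z = -2 + (⅙)*(-5) = -2 - ⅚ = -17/6 ≈ -2.8333)
t(L) = 2*L/7 (t(L) = (2*L)/7 = (2*L)*(⅐) = 2*L/7)
Y = 193/240 (Y = 9/8 + ((-10 - 17/6)/(67 - 62))/8 = 9/8 + (-77/6/5)/8 = 9/8 + (-77/6*⅕)/8 = 9/8 + (⅛)*(-77/30) = 9/8 - 77/240 = 193/240 ≈ 0.80417)
b = -8927/240 (b = (-164 + 193/240) + 126 = -39167/240 + 126 = -8927/240 ≈ -37.196)
(b + t(-7))² = (-8927/240 + (2/7)*(-7))² = (-8927/240 - 2)² = (-9407/240)² = 88491649/57600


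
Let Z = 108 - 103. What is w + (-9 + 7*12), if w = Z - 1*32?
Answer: 48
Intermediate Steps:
Z = 5
w = -27 (w = 5 - 1*32 = 5 - 32 = -27)
w + (-9 + 7*12) = -27 + (-9 + 7*12) = -27 + (-9 + 84) = -27 + 75 = 48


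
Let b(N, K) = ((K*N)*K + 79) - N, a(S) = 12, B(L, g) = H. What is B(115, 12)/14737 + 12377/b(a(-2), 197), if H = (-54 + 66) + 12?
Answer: 193578449/6864126175 ≈ 0.028201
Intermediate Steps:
H = 24 (H = 12 + 12 = 24)
B(L, g) = 24
b(N, K) = 79 - N + N*K**2 (b(N, K) = (N*K**2 + 79) - N = (79 + N*K**2) - N = 79 - N + N*K**2)
B(115, 12)/14737 + 12377/b(a(-2), 197) = 24/14737 + 12377/(79 - 1*12 + 12*197**2) = 24*(1/14737) + 12377/(79 - 12 + 12*38809) = 24/14737 + 12377/(79 - 12 + 465708) = 24/14737 + 12377/465775 = 193578449/6864126175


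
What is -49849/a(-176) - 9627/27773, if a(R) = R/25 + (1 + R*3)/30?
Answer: 207632908293/102510143 ≈ 2025.5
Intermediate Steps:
a(R) = 1/30 + 7*R/50 (a(R) = R*(1/25) + (1 + 3*R)*(1/30) = R/25 + (1/30 + R/10) = 1/30 + 7*R/50)
-49849/a(-176) - 9627/27773 = -49849/(1/30 + (7/50)*(-176)) - 9627/27773 = -49849/(1/30 - 616/25) - 9627*1/27773 = -49849/(-3691/150) - 9627/27773 = -49849*(-150/3691) - 9627/27773 = 7477350/3691 - 9627/27773 = 207632908293/102510143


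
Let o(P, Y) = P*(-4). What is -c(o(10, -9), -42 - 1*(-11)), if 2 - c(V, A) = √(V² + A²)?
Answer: -2 + √2561 ≈ 48.606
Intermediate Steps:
o(P, Y) = -4*P
c(V, A) = 2 - √(A² + V²) (c(V, A) = 2 - √(V² + A²) = 2 - √(A² + V²))
-c(o(10, -9), -42 - 1*(-11)) = -(2 - √((-42 - 1*(-11))² + (-4*10)²)) = -(2 - √((-42 + 11)² + (-40)²)) = -(2 - √((-31)² + 1600)) = -(2 - √(961 + 1600)) = -(2 - √2561) = -2 + √2561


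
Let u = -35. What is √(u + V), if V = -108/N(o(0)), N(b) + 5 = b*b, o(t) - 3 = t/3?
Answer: I*√62 ≈ 7.874*I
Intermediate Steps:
o(t) = 3 + t/3
N(b) = -5 + b² (N(b) = -5 + b*b = -5 + b²)
V = -27 (V = -108/(-5 + (3 + (⅓)*0)²) = -108/(-5 + (3 + 0)²) = -108/(-5 + 3²) = -108/(-5 + 9) = -108/4 = -108*¼ = -27)
√(u + V) = √(-35 - 27) = √(-62) = I*√62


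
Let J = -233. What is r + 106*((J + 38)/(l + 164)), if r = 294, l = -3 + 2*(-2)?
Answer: 25488/157 ≈ 162.34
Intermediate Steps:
l = -7 (l = -3 - 4 = -7)
r + 106*((J + 38)/(l + 164)) = 294 + 106*((-233 + 38)/(-7 + 164)) = 294 + 106*(-195/157) = 294 - 20670/157 = 25488/157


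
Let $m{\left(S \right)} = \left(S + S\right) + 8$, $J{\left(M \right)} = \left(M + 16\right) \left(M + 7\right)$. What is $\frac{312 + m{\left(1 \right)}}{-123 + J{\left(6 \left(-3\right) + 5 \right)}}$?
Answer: $- \frac{322}{141} \approx -2.2837$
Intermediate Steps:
$J{\left(M \right)} = \left(7 + M\right) \left(16 + M\right)$ ($J{\left(M \right)} = \left(16 + M\right) \left(7 + M\right) = \left(7 + M\right) \left(16 + M\right)$)
$m{\left(S \right)} = 8 + 2 S$ ($m{\left(S \right)} = 2 S + 8 = 8 + 2 S$)
$\frac{312 + m{\left(1 \right)}}{-123 + J{\left(6 \left(-3\right) + 5 \right)}} = \frac{312 + \left(8 + 2 \cdot 1\right)}{-123 + \left(112 + \left(6 \left(-3\right) + 5\right)^{2} + 23 \left(6 \left(-3\right) + 5\right)\right)} = \frac{312 + \left(8 + 2\right)}{-123 + \left(112 + \left(-18 + 5\right)^{2} + 23 \left(-18 + 5\right)\right)} = \frac{312 + 10}{-123 + \left(112 + \left(-13\right)^{2} + 23 \left(-13\right)\right)} = \frac{322}{-123 + \left(112 + 169 - 299\right)} = \frac{322}{-123 - 18} = \frac{322}{-141} = 322 \left(- \frac{1}{141}\right) = - \frac{322}{141}$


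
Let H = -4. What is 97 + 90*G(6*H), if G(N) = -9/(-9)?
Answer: 187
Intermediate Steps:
G(N) = 1 (G(N) = -9*(-⅑) = 1)
97 + 90*G(6*H) = 97 + 90*1 = 97 + 90 = 187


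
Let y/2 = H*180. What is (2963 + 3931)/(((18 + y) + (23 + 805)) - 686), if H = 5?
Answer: 3447/980 ≈ 3.5173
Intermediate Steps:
y = 1800 (y = 2*(5*180) = 2*900 = 1800)
(2963 + 3931)/(((18 + y) + (23 + 805)) - 686) = (2963 + 3931)/(((18 + 1800) + (23 + 805)) - 686) = 6894/((1818 + 828) - 686) = 6894/(2646 - 686) = 6894/1960 = 6894*(1/1960) = 3447/980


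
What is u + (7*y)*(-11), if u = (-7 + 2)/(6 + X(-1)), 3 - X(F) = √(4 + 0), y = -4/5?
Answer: 2131/35 ≈ 60.886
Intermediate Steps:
y = -⅘ (y = -4*⅕ = -⅘ ≈ -0.80000)
X(F) = 1 (X(F) = 3 - √(4 + 0) = 3 - √4 = 3 - 1*2 = 3 - 2 = 1)
u = -5/7 (u = (-7 + 2)/(6 + 1) = -5/7 ≈ -0.71429)
u + (7*y)*(-11) = -5/7 + (7*(-⅘))*(-11) = -5/7 - 28/5*(-11) = -5/7 + 308/5 = 2131/35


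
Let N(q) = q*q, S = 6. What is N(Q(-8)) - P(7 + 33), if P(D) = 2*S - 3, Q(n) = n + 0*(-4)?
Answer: 55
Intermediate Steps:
Q(n) = n (Q(n) = n + 0 = n)
N(q) = q**2
P(D) = 9 (P(D) = 2*6 - 3 = 12 - 3 = 9)
N(Q(-8)) - P(7 + 33) = (-8)**2 - 1*9 = 64 - 9 = 55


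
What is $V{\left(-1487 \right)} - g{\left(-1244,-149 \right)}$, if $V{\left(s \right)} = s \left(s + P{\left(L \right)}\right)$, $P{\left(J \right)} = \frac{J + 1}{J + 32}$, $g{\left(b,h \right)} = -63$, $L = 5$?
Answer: $\frac{81806662}{37} \approx 2.211 \cdot 10^{6}$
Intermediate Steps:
$P{\left(J \right)} = \frac{1 + J}{32 + J}$
$V{\left(s \right)} = s \left(\frac{6}{37} + s\right)$ ($V{\left(s \right)} = s \left(s + \frac{1 + 5}{32 + 5}\right) = s \left(s + \frac{1}{37} \cdot 6\right) = s \left(s + \frac{6}{37}\right) = s \left(\frac{6}{37} + s\right)$)
$V{\left(-1487 \right)} - g{\left(-1244,-149 \right)} = \frac{1}{37} \left(-1487\right) \left(6 + 37 \left(-1487\right)\right) - -63 = \frac{1}{37} \left(-1487\right) \left(6 - 55019\right) + 63 = \frac{1}{37} \left(-1487\right) \left(-55013\right) + 63 = \frac{81804331}{37} + 63 = \frac{81806662}{37}$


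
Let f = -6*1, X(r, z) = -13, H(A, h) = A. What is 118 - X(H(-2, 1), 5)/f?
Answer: 695/6 ≈ 115.83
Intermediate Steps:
f = -6
118 - X(H(-2, 1), 5)/f = 118 - (-13)/(-6) = 118 - (-13)*(-1)/6 = 118 - 1*13/6 = 118 - 13/6 = 695/6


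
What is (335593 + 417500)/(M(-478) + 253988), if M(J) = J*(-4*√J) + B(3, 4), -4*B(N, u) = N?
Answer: 3060416321028/1060111500713 - 23038621056*I*√478/1060111500713 ≈ 2.8869 - 0.47514*I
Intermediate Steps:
B(N, u) = -N/4
M(J) = -¾ - 4*J^(3/2) (M(J) = J*(-4*√J) - ¼*3 = -4*J^(3/2) - ¾ = -¾ - 4*J^(3/2))
(335593 + 417500)/(M(-478) + 253988) = (335593 + 417500)/((-¾ - (-1912)*I*√478) + 253988) = 753093/((-¾ - (-1912)*I*√478) + 253988) = 753093/((-¾ + 1912*I*√478) + 253988) = 753093/(1015949/4 + 1912*I*√478)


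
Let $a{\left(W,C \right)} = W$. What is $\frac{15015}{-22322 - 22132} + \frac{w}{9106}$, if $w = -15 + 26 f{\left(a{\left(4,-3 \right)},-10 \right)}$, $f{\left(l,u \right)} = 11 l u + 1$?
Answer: $- \frac{53732613}{33733177} \approx -1.5929$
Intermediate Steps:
$f{\left(l,u \right)} = 1 + 11 l u$ ($f{\left(l,u \right)} = 11 l u + 1 = 1 + 11 l u$)
$w = -11429$ ($w = -15 + 26 \left(1 + 11 \cdot 4 \left(-10\right)\right) = -15 + 26 \left(1 - 440\right) = -15 + 26 \left(-439\right) = -15 - 11414 = -11429$)
$\frac{15015}{-22322 - 22132} + \frac{w}{9106} = \frac{15015}{-22322 - 22132} - \frac{11429}{9106} = \frac{15015}{-44454} - \frac{11429}{9106} = 15015 \left(- \frac{1}{44454}\right) - \frac{11429}{9106} = - \frac{5005}{14818} - \frac{11429}{9106} = - \frac{53732613}{33733177}$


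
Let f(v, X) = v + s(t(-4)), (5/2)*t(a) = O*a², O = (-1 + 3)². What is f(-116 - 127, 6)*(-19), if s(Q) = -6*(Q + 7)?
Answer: 41667/5 ≈ 8333.4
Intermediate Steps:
O = 4 (O = 2² = 4)
t(a) = 8*a²/5 (t(a) = 2*(4*a²)/5 = 8*a²/5)
s(Q) = -42 - 6*Q (s(Q) = -6*(7 + Q) = -42 - 6*Q)
f(v, X) = -978/5 + v (f(v, X) = v + (-42 - 48*(-4)²/5) = v + (-42 - 48*16/5) = v + (-42 - 6*128/5) = v + (-42 - 768/5) = v - 978/5 = -978/5 + v)
f(-116 - 127, 6)*(-19) = (-978/5 + (-116 - 127))*(-19) = (-978/5 - 243)*(-19) = -2193/5*(-19) = 41667/5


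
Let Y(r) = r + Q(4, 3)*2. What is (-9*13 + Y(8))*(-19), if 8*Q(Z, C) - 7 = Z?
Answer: 8075/4 ≈ 2018.8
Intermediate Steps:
Q(Z, C) = 7/8 + Z/8
Y(r) = 11/4 + r (Y(r) = r + (7/8 + (1/8)*4)*2 = r + (7/8 + 1/2)*2 = r + (11/8)*2 = r + 11/4 = 11/4 + r)
(-9*13 + Y(8))*(-19) = (-9*13 + (11/4 + 8))*(-19) = (-117 + 43/4)*(-19) = -425/4*(-19) = 8075/4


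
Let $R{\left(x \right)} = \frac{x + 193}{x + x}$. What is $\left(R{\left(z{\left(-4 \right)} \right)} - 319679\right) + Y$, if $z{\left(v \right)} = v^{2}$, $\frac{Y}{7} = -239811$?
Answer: $- \frac{63947183}{32} \approx -1.9984 \cdot 10^{6}$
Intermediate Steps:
$Y = -1678677$ ($Y = 7 \left(-239811\right) = -1678677$)
$R{\left(x \right)} = \frac{193 + x}{2 x}$
$\left(R{\left(z{\left(-4 \right)} \right)} - 319679\right) + Y = \left(\frac{193 + \left(-4\right)^{2}}{2 \left(-4\right)^{2}} - 319679\right) - 1678677 = \left(\frac{193 + 16}{2 \cdot 16} - 319679\right) - 1678677 = \left(\frac{1}{2} \cdot \frac{1}{16} \cdot 209 - 319679\right) - 1678677 = \left(\frac{209}{32} - 319679\right) - 1678677 = - \frac{10229519}{32} - 1678677 = - \frac{63947183}{32}$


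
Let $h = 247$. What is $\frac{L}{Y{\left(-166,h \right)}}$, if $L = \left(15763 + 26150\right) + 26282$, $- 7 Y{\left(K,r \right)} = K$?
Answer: $\frac{477365}{166} \approx 2875.7$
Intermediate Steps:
$Y{\left(K,r \right)} = - \frac{K}{7}$
$L = 68195$ ($L = 41913 + 26282 = 68195$)
$\frac{L}{Y{\left(-166,h \right)}} = \frac{68195}{\left(- \frac{1}{7}\right) \left(-166\right)} = \frac{68195}{\frac{166}{7}} = 68195 \cdot \frac{7}{166} = \frac{477365}{166}$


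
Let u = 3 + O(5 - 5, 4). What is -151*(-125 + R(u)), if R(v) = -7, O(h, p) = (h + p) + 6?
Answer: 19932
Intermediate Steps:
O(h, p) = 6 + h + p
u = 13 (u = 3 + (6 + (5 - 5) + 4) = 3 + (6 + 0 + 4) = 3 + 10 = 13)
-151*(-125 + R(u)) = -151*(-125 - 7) = -151*(-132) = 19932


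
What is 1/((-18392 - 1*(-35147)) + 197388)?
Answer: 1/214143 ≈ 4.6698e-6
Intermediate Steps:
1/((-18392 - 1*(-35147)) + 197388) = 1/((-18392 + 35147) + 197388) = 1/(16755 + 197388) = 1/214143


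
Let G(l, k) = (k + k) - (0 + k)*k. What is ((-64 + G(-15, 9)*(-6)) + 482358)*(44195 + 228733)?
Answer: 131734703616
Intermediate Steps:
G(l, k) = -k² + 2*k (G(l, k) = 2*k - k*k = 2*k - k² = -k² + 2*k)
((-64 + G(-15, 9)*(-6)) + 482358)*(44195 + 228733) = ((-64 + (9*(2 - 1*9))*(-6)) + 482358)*(44195 + 228733) = ((-64 + (9*(2 - 9))*(-6)) + 482358)*272928 = ((-64 + (9*(-7))*(-6)) + 482358)*272928 = ((-64 - 63*(-6)) + 482358)*272928 = ((-64 + 378) + 482358)*272928 = (314 + 482358)*272928 = 482672*272928 = 131734703616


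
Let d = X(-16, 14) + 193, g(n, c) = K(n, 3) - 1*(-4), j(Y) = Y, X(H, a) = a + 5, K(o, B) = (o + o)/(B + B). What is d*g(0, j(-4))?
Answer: 848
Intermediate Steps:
K(o, B) = o/B (K(o, B) = (2*o)/((2*B)) = (2*o)*(1/(2*B)) = o/B)
X(H, a) = 5 + a
g(n, c) = 4 + n/3 (g(n, c) = n/3 - 1*(-4) = n*(⅓) + 4 = n/3 + 4 = 4 + n/3)
d = 212 (d = (5 + 14) + 193 = 19 + 193 = 212)
d*g(0, j(-4)) = 212*(4 + (⅓)*0) = 212*(4 + 0) = 212*4 = 848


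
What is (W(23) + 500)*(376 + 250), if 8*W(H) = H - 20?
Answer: 1252939/4 ≈ 3.1324e+5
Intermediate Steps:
W(H) = -5/2 + H/8 (W(H) = (H - 20)/8 = (-20 + H)/8 = -5/2 + H/8)
(W(23) + 500)*(376 + 250) = ((-5/2 + (1/8)*23) + 500)*(376 + 250) = ((-5/2 + 23/8) + 500)*626 = (3/8 + 500)*626 = (4003/8)*626 = 1252939/4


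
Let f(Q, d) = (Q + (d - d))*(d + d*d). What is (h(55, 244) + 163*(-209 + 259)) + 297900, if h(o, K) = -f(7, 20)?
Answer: 303110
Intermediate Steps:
f(Q, d) = Q*(d + d²) (f(Q, d) = (Q + 0)*(d + d²) = Q*(d + d²))
h(o, K) = -2940 (h(o, K) = -7*20*(1 + 20) = -7*20*21 = -1*2940 = -2940)
(h(55, 244) + 163*(-209 + 259)) + 297900 = (-2940 + 163*(-209 + 259)) + 297900 = (-2940 + 163*50) + 297900 = (-2940 + 8150) + 297900 = 5210 + 297900 = 303110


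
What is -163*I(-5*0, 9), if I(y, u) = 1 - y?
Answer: -163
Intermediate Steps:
-163*I(-5*0, 9) = -163*(1 - (-5)*0) = -163*(1 - 1*0) = -163*(1 + 0) = -163*1 = -163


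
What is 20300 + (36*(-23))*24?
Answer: 428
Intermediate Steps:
20300 + (36*(-23))*24 = 20300 - 828*24 = 20300 - 19872 = 428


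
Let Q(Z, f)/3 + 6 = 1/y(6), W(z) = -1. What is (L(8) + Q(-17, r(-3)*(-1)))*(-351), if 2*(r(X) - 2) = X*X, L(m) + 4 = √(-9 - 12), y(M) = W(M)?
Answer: 8775 - 351*I*√21 ≈ 8775.0 - 1608.5*I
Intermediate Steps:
y(M) = -1
L(m) = -4 + I*√21 (L(m) = -4 + √(-9 - 12) = -4 + √(-21) = -4 + I*√21)
r(X) = 2 + X²/2 (r(X) = 2 + (X*X)/2 = 2 + X²/2)
Q(Z, f) = -21 (Q(Z, f) = -18 + 3/(-1) = -18 + 3*(-1) = -18 - 3 = -21)
(L(8) + Q(-17, r(-3)*(-1)))*(-351) = ((-4 + I*√21) - 21)*(-351) = (-25 + I*√21)*(-351) = 8775 - 351*I*√21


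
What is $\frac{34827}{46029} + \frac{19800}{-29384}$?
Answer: $\frac{4665932}{56354839} \approx 0.082796$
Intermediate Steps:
$\frac{34827}{46029} + \frac{19800}{-29384} = 34827 \cdot \frac{1}{46029} + 19800 \left(- \frac{1}{29384}\right) = \frac{11609}{15343} - \frac{2475}{3673} = \frac{4665932}{56354839}$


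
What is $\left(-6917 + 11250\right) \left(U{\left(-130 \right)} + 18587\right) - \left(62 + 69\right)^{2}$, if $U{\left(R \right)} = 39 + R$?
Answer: $80126007$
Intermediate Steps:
$\left(-6917 + 11250\right) \left(U{\left(-130 \right)} + 18587\right) - \left(62 + 69\right)^{2} = \left(-6917 + 11250\right) \left(\left(39 - 130\right) + 18587\right) - \left(62 + 69\right)^{2} = 4333 \left(-91 + 18587\right) - 131^{2} = 4333 \cdot 18496 - 17161 = 80143168 - 17161 = 80126007$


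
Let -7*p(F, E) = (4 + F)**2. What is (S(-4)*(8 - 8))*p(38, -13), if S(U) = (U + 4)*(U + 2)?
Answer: 0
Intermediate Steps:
p(F, E) = -(4 + F)**2/7
S(U) = (2 + U)*(4 + U) (S(U) = (4 + U)*(2 + U) = (2 + U)*(4 + U))
(S(-4)*(8 - 8))*p(38, -13) = ((8 + (-4)**2 + 6*(-4))*(8 - 8))*(-(4 + 38)**2/7) = ((8 + 16 - 24)*0)*(-1/7*42**2) = (0*0)*(-1/7*1764) = 0*(-252) = 0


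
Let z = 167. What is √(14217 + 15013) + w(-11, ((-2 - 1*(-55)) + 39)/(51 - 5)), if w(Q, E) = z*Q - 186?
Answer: -2023 + √29230 ≈ -1852.0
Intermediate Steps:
w(Q, E) = -186 + 167*Q (w(Q, E) = 167*Q - 186 = -186 + 167*Q)
√(14217 + 15013) + w(-11, ((-2 - 1*(-55)) + 39)/(51 - 5)) = √(14217 + 15013) + (-186 + 167*(-11)) = √29230 + (-186 - 1837) = √29230 - 2023 = -2023 + √29230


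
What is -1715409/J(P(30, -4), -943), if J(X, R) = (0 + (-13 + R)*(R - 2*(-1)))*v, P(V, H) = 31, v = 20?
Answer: -1715409/17991920 ≈ -0.095343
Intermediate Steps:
J(X, R) = 20*(-13 + R)*(2 + R) (J(X, R) = (0 + (-13 + R)*(R - 2*(-1)))*20 = (0 + (-13 + R)*(R + 2))*20 = (0 + (-13 + R)*(2 + R))*20 = ((-13 + R)*(2 + R))*20 = 20*(-13 + R)*(2 + R))
-1715409/J(P(30, -4), -943) = -1715409/(-520 - 220*(-943) + 20*(-943)²) = -1715409/(-520 + 207460 + 20*889249) = -1715409/(-520 + 207460 + 17784980) = -1715409/17991920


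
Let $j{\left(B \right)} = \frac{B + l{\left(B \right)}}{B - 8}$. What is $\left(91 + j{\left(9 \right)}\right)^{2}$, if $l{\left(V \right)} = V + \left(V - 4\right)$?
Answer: $12996$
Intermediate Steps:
$l{\left(V \right)} = -4 + 2 V$ ($l{\left(V \right)} = V + \left(-4 + V\right) = -4 + 2 V$)
$j{\left(B \right)} = \frac{-4 + 3 B}{-8 + B}$ ($j{\left(B \right)} = \frac{B + \left(-4 + 2 B\right)}{B - 8} = \frac{-4 + 3 B}{-8 + B}$)
$\left(91 + j{\left(9 \right)}\right)^{2} = \left(91 + \frac{-4 + 3 \cdot 9}{-8 + 9}\right)^{2} = \left(91 + \frac{-4 + 27}{1}\right)^{2} = \left(91 + 1 \cdot 23\right)^{2} = \left(91 + 23\right)^{2} = 114^{2} = 12996$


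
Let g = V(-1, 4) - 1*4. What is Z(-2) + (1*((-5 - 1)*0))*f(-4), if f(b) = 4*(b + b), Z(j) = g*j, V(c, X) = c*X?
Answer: 16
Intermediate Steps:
V(c, X) = X*c
g = -8 (g = 4*(-1) - 1*4 = -4 - 4 = -8)
Z(j) = -8*j
f(b) = 8*b (f(b) = 4*(2*b) = 8*b)
Z(-2) + (1*((-5 - 1)*0))*f(-4) = -8*(-2) + (1*((-5 - 1)*0))*(8*(-4)) = 16 + (1*(-6*0))*(-32) = 16 + (1*0)*(-32) = 16 + 0*(-32) = 16 + 0 = 16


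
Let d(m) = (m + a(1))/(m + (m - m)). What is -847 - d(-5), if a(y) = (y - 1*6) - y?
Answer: -4246/5 ≈ -849.20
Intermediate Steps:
a(y) = -6 (a(y) = (y - 6) - y = (-6 + y) - y = -6)
d(m) = (-6 + m)/m (d(m) = (m - 6)/(m + (m - m)) = (-6 + m)/(m + 0) = (-6 + m)/m)
-847 - d(-5) = -847 - (-6 - 5)/(-5) = -847 - (-1)*(-11)/5 = -847 - 1*11/5 = -847 - 11/5 = -4246/5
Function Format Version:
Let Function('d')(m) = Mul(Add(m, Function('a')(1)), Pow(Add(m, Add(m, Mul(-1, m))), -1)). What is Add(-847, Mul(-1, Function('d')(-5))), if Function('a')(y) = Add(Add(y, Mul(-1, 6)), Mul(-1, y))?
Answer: Rational(-4246, 5) ≈ -849.20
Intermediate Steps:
Function('a')(y) = -6 (Function('a')(y) = Add(Add(y, -6), Mul(-1, y)) = Add(Add(-6, y), Mul(-1, y)) = -6)
Function('d')(m) = Mul(Pow(m, -1), Add(-6, m)) (Function('d')(m) = Mul(Add(m, -6), Pow(Add(m, Add(m, Mul(-1, m))), -1)) = Mul(Add(-6, m), Pow(Add(m, 0), -1)) = Mul(Add(-6, m), Pow(m, -1)) = Mul(Pow(m, -1), Add(-6, m)))
Add(-847, Mul(-1, Function('d')(-5))) = Add(-847, Mul(-1, Mul(Pow(-5, -1), Add(-6, -5)))) = Add(-847, Mul(-1, Mul(Rational(-1, 5), -11))) = Add(-847, Mul(-1, Rational(11, 5))) = Add(-847, Rational(-11, 5)) = Rational(-4246, 5)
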